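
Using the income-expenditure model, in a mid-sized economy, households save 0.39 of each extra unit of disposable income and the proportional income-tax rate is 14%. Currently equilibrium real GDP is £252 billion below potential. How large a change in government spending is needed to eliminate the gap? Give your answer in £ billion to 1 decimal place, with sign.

+£119.8 billion

MPC = 1 − MPS = 1 − 0.39 = 0.61.
Spending multiplier = 1/(1 − c(1−t)) = 1/(1 − 0.61×0.86) = 1/0.4754 ≈ 2.103.
Need ΔY = +£252 billion, so ΔG = ΔY/k = (+£252 billion) × 0.4754 ≈ +£119.8 billion.
The government should increase government spending by £119.8 billion.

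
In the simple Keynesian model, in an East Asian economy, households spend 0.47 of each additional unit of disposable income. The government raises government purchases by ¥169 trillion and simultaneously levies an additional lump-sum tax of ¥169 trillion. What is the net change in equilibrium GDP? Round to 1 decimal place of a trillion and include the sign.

+¥169.0 trillion

Expenditure multiplier = 1/(1 − MPC) = 1/(1 − 0.47) = 1/0.53 ≈ 1.887.
ΔG contributes k·ΔG = (+¥169 trillion) / 0.53 ≈ +¥318.9 trillion.
ΔT of +¥169 trillion changes first-round spending by −c·ΔT = −¥79.43 trillion, contributing k·(−c·ΔT) = (−¥79.43 trillion) / 0.53 ≈ −¥149.9 trillion.
With ΔG = ΔT and no other leakages, the balanced-budget multiplier is 1, so ΔY = ΔG = +¥169 trillion.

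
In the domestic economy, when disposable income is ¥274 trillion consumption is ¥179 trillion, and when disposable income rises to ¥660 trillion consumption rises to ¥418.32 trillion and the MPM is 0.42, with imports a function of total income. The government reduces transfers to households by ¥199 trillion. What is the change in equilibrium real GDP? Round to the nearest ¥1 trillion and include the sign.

−¥154 trillion

MPC = ΔC/ΔYd = (418.32 − 179)/(660 − 274) = 239.32/386 = 0.62.
The transfer change shifts disposable income by −¥199 trillion, so first-round consumption changes by c·ΔTR = 0.62 × (−¥199 trillion) = −¥123.38 trillion.
Expenditure multiplier = 1/(1 − c + m) = 1/(1 − 0.62 + 0.42) = 1/0.8 = 1.25.
The transfer multiplier is c × k = 0.775, so ΔY = k × (c·ΔTR) = (−¥123.38 trillion) / 0.8 ≈ −¥154 trillion.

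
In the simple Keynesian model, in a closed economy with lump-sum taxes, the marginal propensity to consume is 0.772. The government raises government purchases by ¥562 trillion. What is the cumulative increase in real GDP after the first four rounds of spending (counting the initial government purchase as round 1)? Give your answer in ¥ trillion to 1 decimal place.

¥1,589.4 trillion

Round 1 adds ΔG = ¥562 trillion; each later round is MPC = 0.772 times the previous.
After 4 rounds: 562 + 433.864 + 334.943008 + 258.576002176 = ΔG·(1 − c^4)/(1 − c) = 562 × (1 − 0.355196928256)/0.228 ≈ ¥1,589.4 trillion.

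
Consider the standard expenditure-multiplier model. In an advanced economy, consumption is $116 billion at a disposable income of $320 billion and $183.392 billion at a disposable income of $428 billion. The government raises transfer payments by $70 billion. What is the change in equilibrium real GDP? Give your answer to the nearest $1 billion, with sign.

MPC = ΔC/ΔYd = (183.392 − 116)/(428 − 320) = 67.392/108 = 0.624.
The transfer change shifts disposable income by +$70 billion, so first-round consumption changes by c·ΔTR = 0.624 × (+$70 billion) = +$43.68 billion.
Expenditure multiplier = 1/(1 − MPC) = 1/(1 − 0.624) = 1/0.376 ≈ 2.66.
The transfer multiplier is c × k ≈ 1.66, so ΔY = k × (c·ΔTR) = (+$43.68 billion) / 0.376 ≈ +$116 billion.

+$116 billion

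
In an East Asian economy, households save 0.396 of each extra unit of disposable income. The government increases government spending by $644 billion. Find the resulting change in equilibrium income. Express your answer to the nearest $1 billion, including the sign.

+$1,626 billion

MPC = 1 − MPS = 1 − 0.396 = 0.604.
Government-spending multiplier = 1/(1 − MPC) = 1/(1 − 0.604) = 1/0.396 ≈ 2.525.
ΔY = k × ΔG = (+$644 billion) / 0.396 ≈ +$1,626 billion.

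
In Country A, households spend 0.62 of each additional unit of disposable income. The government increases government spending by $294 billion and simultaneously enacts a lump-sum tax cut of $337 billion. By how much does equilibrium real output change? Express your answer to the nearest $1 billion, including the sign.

+$1,324 billion

Expenditure multiplier = 1/(1 − MPC) = 1/(1 − 0.62) = 1/0.38 ≈ 2.632.
ΔG contributes k·ΔG = (+$294 billion) / 0.38 ≈ +$773.7 billion.
ΔT of −$337 billion changes first-round spending by −c·ΔT = +$208.94 billion, contributing k·(−c·ΔT) = (+$208.94 billion) / 0.38 ≈ +$549.8 billion.
Net ΔY = k(ΔG − c·ΔT) = (+$502.94 billion) / 0.38 ≈ +$1,324 billion.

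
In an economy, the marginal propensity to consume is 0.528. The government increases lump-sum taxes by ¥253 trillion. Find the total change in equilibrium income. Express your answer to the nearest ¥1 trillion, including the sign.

A lump-sum tax change of +¥253 trillion shifts disposable income by −¥253 trillion; first-round consumption changes by −c × ΔT = −0.528 × (+¥253 trillion) = −¥133.584 trillion.
Expenditure multiplier = 1/(1 − MPC) = 1/(1 − 0.528) = 1/0.472 ≈ 2.119.
The tax multiplier is −c × k ≈ −1.119, so ΔY = k × (−c·ΔT) = (−¥133.584 trillion) / 0.472 ≈ −¥283 trillion.

−¥283 trillion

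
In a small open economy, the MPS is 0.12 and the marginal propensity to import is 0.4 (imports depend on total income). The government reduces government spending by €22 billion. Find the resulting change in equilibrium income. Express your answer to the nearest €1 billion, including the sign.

MPC = 1 − MPS = 1 − 0.12 = 0.88.
Government-spending multiplier = 1/(1 − c + m) = 1/(1 − 0.88 + 0.4) = 1/0.52 ≈ 1.923.
ΔY = k × ΔG = (−€22 billion) / 0.52 ≈ −€42 billion.

−€42 billion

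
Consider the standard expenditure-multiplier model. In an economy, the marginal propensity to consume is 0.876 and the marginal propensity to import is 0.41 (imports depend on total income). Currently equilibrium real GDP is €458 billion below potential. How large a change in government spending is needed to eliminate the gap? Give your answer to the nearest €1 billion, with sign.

Spending multiplier = 1/(1 − c + m) = 1/(1 − 0.876 + 0.41) = 1/0.534 ≈ 1.873.
Need ΔY = +€458 billion, so ΔG = ΔY/k = (+€458 billion) × 0.534 ≈ +€245 billion.
The government should increase government spending by €245 billion.

+€245 billion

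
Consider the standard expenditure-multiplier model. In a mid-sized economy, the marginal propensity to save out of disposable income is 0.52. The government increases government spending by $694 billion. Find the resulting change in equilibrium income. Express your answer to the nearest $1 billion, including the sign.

+$1,335 billion

MPC = 1 − MPS = 1 − 0.52 = 0.48.
Government-spending multiplier = 1/(1 − MPC) = 1/(1 − 0.48) = 1/0.52 ≈ 1.923.
ΔY = k × ΔG = (+$694 billion) / 0.52 ≈ +$1,335 billion.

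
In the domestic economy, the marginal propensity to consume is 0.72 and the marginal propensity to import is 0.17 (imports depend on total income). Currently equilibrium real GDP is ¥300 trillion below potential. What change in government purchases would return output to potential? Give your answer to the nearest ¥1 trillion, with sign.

Spending multiplier = 1/(1 − c + m) = 1/(1 − 0.72 + 0.17) = 1/0.45 ≈ 2.222.
Need ΔY = +¥300 trillion, so ΔG = ΔY/k = (+¥300 trillion) × 0.45 = +¥135 trillion.
The government should increase government purchases by ¥135 trillion.

+¥135 trillion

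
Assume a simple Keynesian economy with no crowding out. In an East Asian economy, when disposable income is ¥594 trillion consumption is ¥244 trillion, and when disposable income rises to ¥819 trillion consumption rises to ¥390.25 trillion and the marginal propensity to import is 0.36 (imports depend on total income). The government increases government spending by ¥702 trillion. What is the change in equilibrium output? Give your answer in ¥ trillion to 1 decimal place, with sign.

MPC = ΔC/ΔYd = (390.25 − 244)/(819 − 594) = 146.25/225 = 0.65.
Spending multiplier = 1/(1 − c + m) = 1/(1 − 0.65 + 0.36) = 1/0.71 ≈ 1.408.
ΔY = k × ΔG = (+¥702 trillion) / 0.71 ≈ +¥988.7 trillion.

+¥988.7 trillion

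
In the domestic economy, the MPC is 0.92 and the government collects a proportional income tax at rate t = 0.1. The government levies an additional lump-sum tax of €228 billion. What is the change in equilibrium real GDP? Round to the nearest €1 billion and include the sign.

A lump-sum tax change of +€228 billion shifts disposable income by −€228 billion; first-round consumption changes by −c × ΔT = −0.92 × (+€228 billion) = −€209.76 billion.
Expenditure multiplier = 1/(1 − c(1−t)) = 1/(1 − 0.92×0.9) = 1/0.172 ≈ 5.814.
The tax multiplier is −c × k ≈ −5.349, so ΔY = k × (−c·ΔT) = (−€209.76 billion) / 0.172 ≈ −€1,220 billion.

−€1,220 billion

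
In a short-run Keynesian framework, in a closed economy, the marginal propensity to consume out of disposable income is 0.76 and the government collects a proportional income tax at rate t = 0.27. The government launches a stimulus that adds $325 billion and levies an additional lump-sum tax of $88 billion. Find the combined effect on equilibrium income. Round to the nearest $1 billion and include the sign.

Expenditure multiplier = 1/(1 − c(1−t)) = 1/(1 − 0.76×0.73) = 1/0.4452 ≈ 2.246.
ΔG contributes k·ΔG = (+$325 billion) / 0.4452 ≈ +$730 billion.
ΔT of +$88 billion changes first-round spending by −c·ΔT = −$66.88 billion, contributing k·(−c·ΔT) = (−$66.88 billion) / 0.4452 ≈ −$150.2 billion.
Net ΔY = k(ΔG − c·ΔT) = (+$258.12 billion) / 0.4452 ≈ +$580 billion.

+$580 billion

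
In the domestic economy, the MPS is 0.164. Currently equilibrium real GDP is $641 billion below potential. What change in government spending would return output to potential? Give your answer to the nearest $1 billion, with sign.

+$105 billion

MPC = 1 − MPS = 1 − 0.164 = 0.836.
Spending multiplier = 1/(1 − MPC) = 1/(1 − 0.836) = 1/0.164 ≈ 6.098.
Need ΔY = +$641 billion, so ΔG = ΔY/k = (+$641 billion) × 0.164 ≈ +$105 billion.
The government should increase government spending by $105 billion.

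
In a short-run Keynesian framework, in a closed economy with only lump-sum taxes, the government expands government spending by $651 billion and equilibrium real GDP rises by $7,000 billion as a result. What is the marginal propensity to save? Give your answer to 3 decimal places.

Implied spending multiplier k = ΔY/ΔG = 7,000/651 ≈ 10.7527.
Since k = 1/(1 − MPC), MPC = 1 − 1/k = 1 − ΔG/ΔY = 1 − 651/7,000 = 0.907.
MPS = 1 − MPC = 0.093.

0.093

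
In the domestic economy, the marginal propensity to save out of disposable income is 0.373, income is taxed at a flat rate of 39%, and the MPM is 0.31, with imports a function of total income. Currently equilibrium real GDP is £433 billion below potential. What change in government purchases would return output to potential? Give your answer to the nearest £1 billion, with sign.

MPC = 1 − MPS = 1 − 0.373 = 0.627.
Spending multiplier = 1/(1 − c(1−t) + m) = 1/(1 − 0.627×0.61 + 0.31) = 1/0.92753 ≈ 1.078.
Need ΔY = +£433 billion, so ΔG = ΔY/k = (+£433 billion) × 0.92753 ≈ +£402 billion.
The government should increase government purchases by £402 billion.

+£402 billion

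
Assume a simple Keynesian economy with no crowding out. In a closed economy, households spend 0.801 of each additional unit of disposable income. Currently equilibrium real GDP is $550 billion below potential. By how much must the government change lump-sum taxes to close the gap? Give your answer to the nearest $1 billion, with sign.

Spending multiplier = 1/(1 − MPC) = 1/(1 − 0.801) = 1/0.199 ≈ 5.025.
Tax multiplier = −c·k = −0.801/0.199 ≈ −4.025. Need ΔY = +$550 billion, so ΔT = ΔY/(−c·k) = −(+$550 billion) × 0.199 / 0.801 ≈ −$137 billion.
The government should cut lump-sum taxes by $137 billion.

−$137 billion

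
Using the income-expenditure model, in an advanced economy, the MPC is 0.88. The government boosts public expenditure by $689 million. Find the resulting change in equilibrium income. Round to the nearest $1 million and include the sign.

Expenditure multiplier = 1/(1 − MPC) = 1/(1 − 0.88) = 1/0.12 ≈ 8.333.
ΔY = k × ΔG = (+$689 million) / 0.12 ≈ +$5,742 million.

+$5,742 million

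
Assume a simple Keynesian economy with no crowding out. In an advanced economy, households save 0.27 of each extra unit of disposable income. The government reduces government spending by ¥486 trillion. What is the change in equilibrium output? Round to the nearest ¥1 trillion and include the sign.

MPC = 1 − MPS = 1 − 0.27 = 0.73.
Government-spending multiplier = 1/(1 − MPC) = 1/(1 − 0.73) = 1/0.27 ≈ 3.704.
ΔY = k × ΔG = (−¥486 trillion) / 0.27 = −¥1,800 trillion.

−¥1,800 trillion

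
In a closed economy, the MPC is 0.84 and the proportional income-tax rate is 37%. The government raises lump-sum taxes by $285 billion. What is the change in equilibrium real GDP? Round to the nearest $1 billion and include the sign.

−$508 billion

A lump-sum tax change of +$285 billion shifts disposable income by −$285 billion; first-round consumption changes by −c × ΔT = −0.84 × (+$285 billion) = −$239.4 billion.
Expenditure multiplier = 1/(1 − c(1−t)) = 1/(1 − 0.84×0.63) = 1/0.4708 ≈ 2.124.
The tax multiplier is −c × k ≈ −1.784, so ΔY = k × (−c·ΔT) = (−$239.4 billion) / 0.4708 ≈ −$508 billion.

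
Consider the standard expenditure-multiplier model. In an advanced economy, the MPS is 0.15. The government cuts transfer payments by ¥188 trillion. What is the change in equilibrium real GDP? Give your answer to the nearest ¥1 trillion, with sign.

−¥1,065 trillion

MPC = 1 − MPS = 1 − 0.15 = 0.85.
The transfer change shifts disposable income by −¥188 trillion, so first-round consumption changes by c·ΔTR = 0.85 × (−¥188 trillion) = −¥159.8 trillion.
Expenditure multiplier = 1/(1 − MPC) = 1/(1 − 0.85) = 1/0.15 ≈ 6.667.
The transfer multiplier is c × k ≈ 5.667, so ΔY = k × (c·ΔTR) = (−¥159.8 trillion) / 0.15 ≈ −¥1,065 trillion.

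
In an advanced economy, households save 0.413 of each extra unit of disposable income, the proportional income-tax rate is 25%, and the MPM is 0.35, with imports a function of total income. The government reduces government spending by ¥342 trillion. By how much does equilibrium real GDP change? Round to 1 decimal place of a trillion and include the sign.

MPC = 1 − MPS = 1 − 0.413 = 0.587.
Government-spending multiplier = 1/(1 − c(1−t) + m) = 1/(1 − 0.587×0.75 + 0.35) = 1/0.90975 ≈ 1.099.
ΔY = k × ΔG = (−¥342 trillion) / 0.90975 ≈ −¥375.9 trillion.

−¥375.9 trillion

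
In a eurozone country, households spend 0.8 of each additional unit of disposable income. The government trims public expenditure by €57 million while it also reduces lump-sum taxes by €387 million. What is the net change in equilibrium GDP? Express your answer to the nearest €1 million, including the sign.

+€1,263 million

Expenditure multiplier = 1/(1 − MPC) = 1/(1 − 0.8) = 1/0.2 = 5.
ΔG contributes k·ΔG = (−€57 million) / 0.2 = −€285 million.
ΔT of −€387 million changes first-round spending by −c·ΔT = +€309.6 million, contributing k·(−c·ΔT) = (+€309.6 million) / 0.2 = +€1,548 million.
Net ΔY = k(ΔG − c·ΔT) = (+€252.6 million) / 0.2 = +€1,263 million.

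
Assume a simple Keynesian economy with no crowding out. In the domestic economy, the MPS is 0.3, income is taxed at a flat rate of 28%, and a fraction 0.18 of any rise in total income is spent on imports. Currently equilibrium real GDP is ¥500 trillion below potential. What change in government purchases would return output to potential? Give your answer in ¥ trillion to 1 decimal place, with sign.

+¥338.0 trillion

MPC = 1 − MPS = 1 − 0.3 = 0.7.
Spending multiplier = 1/(1 − c(1−t) + m) = 1/(1 − 0.7×0.72 + 0.18) = 1/0.676 ≈ 1.479.
Need ΔY = +¥500 trillion, so ΔG = ΔY/k = (+¥500 trillion) × 0.676 = +¥338 trillion.
The government should increase government purchases by ¥338 trillion.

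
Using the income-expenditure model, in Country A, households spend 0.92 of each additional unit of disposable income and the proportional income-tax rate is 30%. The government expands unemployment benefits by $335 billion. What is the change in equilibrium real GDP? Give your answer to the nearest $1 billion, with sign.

The transfer change shifts disposable income by +$335 billion, so first-round consumption changes by c·ΔTR = 0.92 × (+$335 billion) = +$308.2 billion.
Expenditure multiplier = 1/(1 − c(1−t)) = 1/(1 − 0.92×0.7) = 1/0.356 ≈ 2.809.
The transfer multiplier is c × k ≈ 2.584, so ΔY = k × (c·ΔTR) = (+$308.2 billion) / 0.356 ≈ +$866 billion.

+$866 billion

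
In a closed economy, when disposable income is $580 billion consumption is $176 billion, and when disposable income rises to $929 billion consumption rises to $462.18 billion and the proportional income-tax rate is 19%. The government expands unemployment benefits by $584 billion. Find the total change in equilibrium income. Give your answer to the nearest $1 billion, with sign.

+$1,426 billion

MPC = ΔC/ΔYd = (462.18 − 176)/(929 − 580) = 286.18/349 = 0.82.
The transfer change shifts disposable income by +$584 billion, so first-round consumption changes by c·ΔTR = 0.82 × (+$584 billion) = +$478.88 billion.
Expenditure multiplier = 1/(1 − c(1−t)) = 1/(1 − 0.82×0.81) = 1/0.3358 ≈ 2.978.
The transfer multiplier is c × k ≈ 2.442, so ΔY = k × (c·ΔTR) = (+$478.88 billion) / 0.3358 ≈ +$1,426 billion.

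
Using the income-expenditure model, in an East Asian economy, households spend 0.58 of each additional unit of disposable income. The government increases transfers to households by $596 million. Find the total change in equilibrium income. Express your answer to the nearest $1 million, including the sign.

The transfer change shifts disposable income by +$596 million, so first-round consumption changes by c·ΔTR = 0.58 × (+$596 million) = +$345.68 million.
Expenditure multiplier = 1/(1 − MPC) = 1/(1 − 0.58) = 1/0.42 ≈ 2.381.
The transfer multiplier is c × k ≈ 1.381, so ΔY = k × (c·ΔTR) = (+$345.68 million) / 0.42 ≈ +$823 million.

+$823 million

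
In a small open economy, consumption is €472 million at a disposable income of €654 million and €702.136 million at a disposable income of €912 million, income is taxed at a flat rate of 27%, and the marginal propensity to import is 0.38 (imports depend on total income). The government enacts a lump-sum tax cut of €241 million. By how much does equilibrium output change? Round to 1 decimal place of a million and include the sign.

+€295.0 million

MPC = ΔC/ΔYd = (702.136 − 472)/(912 − 654) = 230.136/258 = 0.892.
A lump-sum tax change of −€241 million shifts disposable income by +€241 million; first-round consumption changes by −c × ΔT = −0.892 × (−€241 million) = +€214.972 million.
Expenditure multiplier = 1/(1 − c(1−t) + m) = 1/(1 − 0.892×0.73 + 0.38) = 1/0.72884 ≈ 1.372.
The tax multiplier is −c × k ≈ −1.224, so ΔY = k × (−c·ΔT) = (+€214.972 million) / 0.72884 ≈ +€295 million.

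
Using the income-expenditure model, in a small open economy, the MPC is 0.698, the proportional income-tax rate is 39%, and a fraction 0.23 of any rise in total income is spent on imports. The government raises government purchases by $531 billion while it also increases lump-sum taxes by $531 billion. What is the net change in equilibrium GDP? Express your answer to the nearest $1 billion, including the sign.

+$199 billion

Expenditure multiplier = 1/(1 − c(1−t) + m) = 1/(1 − 0.698×0.61 + 0.23) = 1/0.80422 ≈ 1.243.
ΔG contributes k·ΔG = (+$531 billion) / 0.80422 ≈ +$660.3 billion.
ΔT of +$531 billion changes first-round spending by −c·ΔT = −$370.638 billion, contributing k·(−c·ΔT) = (−$370.638 billion) / 0.80422 ≈ −$460.9 billion.
Net ΔY = k(ΔG − c·ΔT) = (+$160.362 billion) / 0.80422 ≈ +$199 billion.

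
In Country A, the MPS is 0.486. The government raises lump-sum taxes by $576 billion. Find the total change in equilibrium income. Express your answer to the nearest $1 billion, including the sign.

MPC = 1 − MPS = 1 − 0.486 = 0.514.
A lump-sum tax change of +$576 billion shifts disposable income by −$576 billion; first-round consumption changes by −c × ΔT = −0.514 × (+$576 billion) = −$296.064 billion.
Expenditure multiplier = 1/(1 − MPC) = 1/(1 − 0.514) = 1/0.486 ≈ 2.058.
The tax multiplier is −c × k ≈ −1.058, so ΔY = k × (−c·ΔT) = (−$296.064 billion) / 0.486 ≈ −$609 billion.

−$609 billion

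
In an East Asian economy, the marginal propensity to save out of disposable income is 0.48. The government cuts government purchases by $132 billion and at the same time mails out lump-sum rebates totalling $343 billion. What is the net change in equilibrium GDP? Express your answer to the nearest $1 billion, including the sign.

MPC = 1 − MPS = 1 − 0.48 = 0.52.
Expenditure multiplier = 1/(1 − MPC) = 1/(1 − 0.52) = 1/0.48 ≈ 2.083.
ΔG contributes k·ΔG = (−$132 billion) / 0.48 = −$275 billion.
ΔT of −$343 billion changes first-round spending by −c·ΔT = +$178.36 billion, contributing k·(−c·ΔT) = (+$178.36 billion) / 0.48 ≈ +$371.6 billion.
Net ΔY = k(ΔG − c·ΔT) = (+$46.36 billion) / 0.48 ≈ +$97 billion.

+$97 billion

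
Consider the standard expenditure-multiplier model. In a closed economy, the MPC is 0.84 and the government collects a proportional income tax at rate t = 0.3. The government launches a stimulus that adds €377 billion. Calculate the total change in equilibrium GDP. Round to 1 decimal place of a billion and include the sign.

+€915.0 billion

Spending multiplier = 1/(1 − c(1−t)) = 1/(1 − 0.84×0.7) = 1/0.412 ≈ 2.427.
ΔY = k × ΔG = (+€377 billion) / 0.412 ≈ +€915 billion.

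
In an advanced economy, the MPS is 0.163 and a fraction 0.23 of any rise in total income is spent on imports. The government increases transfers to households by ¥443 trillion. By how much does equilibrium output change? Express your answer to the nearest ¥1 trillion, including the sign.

+¥943 trillion

MPC = 1 − MPS = 1 − 0.163 = 0.837.
The transfer change shifts disposable income by +¥443 trillion, so first-round consumption changes by c·ΔTR = 0.837 × (+¥443 trillion) = +¥370.791 trillion.
Expenditure multiplier = 1/(1 − c + m) = 1/(1 − 0.837 + 0.23) = 1/0.393 ≈ 2.545.
The transfer multiplier is c × k ≈ 2.13, so ΔY = k × (c·ΔTR) = (+¥370.791 trillion) / 0.393 ≈ +¥943 trillion.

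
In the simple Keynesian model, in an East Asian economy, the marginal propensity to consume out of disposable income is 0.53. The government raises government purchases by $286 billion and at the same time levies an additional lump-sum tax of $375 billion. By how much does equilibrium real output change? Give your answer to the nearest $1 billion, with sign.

+$186 billion

Expenditure multiplier = 1/(1 − MPC) = 1/(1 − 0.53) = 1/0.47 ≈ 2.128.
ΔG contributes k·ΔG = (+$286 billion) / 0.47 ≈ +$608.5 billion.
ΔT of +$375 billion changes first-round spending by −c·ΔT = −$198.75 billion, contributing k·(−c·ΔT) = (−$198.75 billion) / 0.47 ≈ −$422.9 billion.
Net ΔY = k(ΔG − c·ΔT) = (+$87.25 billion) / 0.47 ≈ +$186 billion.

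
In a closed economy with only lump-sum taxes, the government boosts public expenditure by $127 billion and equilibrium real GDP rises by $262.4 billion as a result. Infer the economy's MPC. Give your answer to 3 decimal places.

Implied spending multiplier k = ΔY/ΔG = 262.4/127 ≈ 2.0661.
Since k = 1/(1 − MPC), MPC = 1 − 1/k = 1 − ΔG/ΔY = 1 − 127/262.4 ≈ 0.516.

0.516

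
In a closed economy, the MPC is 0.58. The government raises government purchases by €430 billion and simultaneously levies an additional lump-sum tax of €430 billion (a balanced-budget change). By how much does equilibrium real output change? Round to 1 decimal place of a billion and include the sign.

+€430.0 billion

Expenditure multiplier = 1/(1 − MPC) = 1/(1 − 0.58) = 1/0.42 ≈ 2.381.
ΔG contributes k·ΔG = (+€430 billion) / 0.42 ≈ +€1,023.8 billion.
ΔT of +€430 billion changes first-round spending by −c·ΔT = −€249.4 billion, contributing k·(−c·ΔT) = (−€249.4 billion) / 0.42 ≈ −€593.8 billion.
With ΔG = ΔT and no other leakages, the balanced-budget multiplier is 1, so ΔY = ΔG = +€430 billion.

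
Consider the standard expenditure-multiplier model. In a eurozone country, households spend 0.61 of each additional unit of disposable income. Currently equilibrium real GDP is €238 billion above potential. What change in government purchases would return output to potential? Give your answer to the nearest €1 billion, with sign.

−€93 billion

Spending multiplier = 1/(1 − MPC) = 1/(1 − 0.61) = 1/0.39 ≈ 2.564.
Need ΔY = −€238 billion, so ΔG = ΔY/k = (−€238 billion) × 0.39 ≈ −€93 billion.
The government should cut government purchases by €93 billion.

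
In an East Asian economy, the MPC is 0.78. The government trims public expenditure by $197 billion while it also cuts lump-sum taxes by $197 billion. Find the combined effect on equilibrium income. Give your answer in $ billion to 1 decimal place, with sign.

Expenditure multiplier = 1/(1 − MPC) = 1/(1 − 0.78) = 1/0.22 ≈ 4.545.
ΔG contributes k·ΔG = (−$197 billion) / 0.22 ≈ −$895.5 billion.
ΔT of −$197 billion changes first-round spending by −c·ΔT = +$153.66 billion, contributing k·(−c·ΔT) = (+$153.66 billion) / 0.22 ≈ +$698.5 billion.
With ΔG = ΔT and no other leakages, the balanced-budget multiplier is 1, so ΔY = ΔG = −$197 billion.

−$197.0 billion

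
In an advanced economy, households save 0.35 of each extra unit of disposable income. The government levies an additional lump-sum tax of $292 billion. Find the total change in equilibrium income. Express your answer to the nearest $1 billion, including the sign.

−$542 billion

MPC = 1 − MPS = 1 − 0.35 = 0.65.
A lump-sum tax change of +$292 billion shifts disposable income by −$292 billion; first-round consumption changes by −c × ΔT = −0.65 × (+$292 billion) = −$189.8 billion.
Expenditure multiplier = 1/(1 − MPC) = 1/(1 − 0.65) = 1/0.35 ≈ 2.857.
The tax multiplier is −c × k ≈ −1.857, so ΔY = k × (−c·ΔT) = (−$189.8 billion) / 0.35 ≈ −$542 billion.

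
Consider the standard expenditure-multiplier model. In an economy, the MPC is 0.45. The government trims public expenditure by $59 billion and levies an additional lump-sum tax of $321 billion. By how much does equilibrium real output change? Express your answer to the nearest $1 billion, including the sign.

−$370 billion

Expenditure multiplier = 1/(1 − MPC) = 1/(1 − 0.45) = 1/0.55 ≈ 1.818.
ΔG contributes k·ΔG = (−$59 billion) / 0.55 ≈ −$107.3 billion.
ΔT of +$321 billion changes first-round spending by −c·ΔT = −$144.45 billion, contributing k·(−c·ΔT) = (−$144.45 billion) / 0.55 ≈ −$262.6 billion.
Net ΔY = k(ΔG − c·ΔT) = (−$203.45 billion) / 0.55 ≈ −$370 billion.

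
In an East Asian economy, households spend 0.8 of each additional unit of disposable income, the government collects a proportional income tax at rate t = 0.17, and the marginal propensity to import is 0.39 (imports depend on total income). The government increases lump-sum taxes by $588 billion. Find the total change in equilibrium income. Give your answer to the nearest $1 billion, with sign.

−$648 billion

A lump-sum tax change of +$588 billion shifts disposable income by −$588 billion; first-round consumption changes by −c × ΔT = −0.8 × (+$588 billion) = −$470.4 billion.
Expenditure multiplier = 1/(1 − c(1−t) + m) = 1/(1 − 0.8×0.83 + 0.39) = 1/0.726 ≈ 1.377.
The tax multiplier is −c × k ≈ −1.102, so ΔY = k × (−c·ΔT) = (−$470.4 billion) / 0.726 ≈ −$648 billion.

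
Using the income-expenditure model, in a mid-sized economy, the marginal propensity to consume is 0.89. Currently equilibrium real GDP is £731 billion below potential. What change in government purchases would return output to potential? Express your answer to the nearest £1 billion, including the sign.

+£80 billion

Spending multiplier = 1/(1 − MPC) = 1/(1 − 0.89) = 1/0.11 ≈ 9.091.
Need ΔY = +£731 billion, so ΔG = ΔY/k = (+£731 billion) × 0.11 ≈ +£80 billion.
The government should increase government purchases by £80 billion.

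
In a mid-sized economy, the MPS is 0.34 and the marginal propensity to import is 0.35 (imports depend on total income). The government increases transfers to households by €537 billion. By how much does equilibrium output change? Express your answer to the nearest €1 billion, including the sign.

+€514 billion

MPC = 1 − MPS = 1 − 0.34 = 0.66.
The transfer change shifts disposable income by +€537 billion, so first-round consumption changes by c·ΔTR = 0.66 × (+€537 billion) = +€354.42 billion.
Expenditure multiplier = 1/(1 − c + m) = 1/(1 − 0.66 + 0.35) = 1/0.69 ≈ 1.449.
The transfer multiplier is c × k ≈ 0.957, so ΔY = k × (c·ΔTR) = (+€354.42 billion) / 0.69 ≈ +€514 billion.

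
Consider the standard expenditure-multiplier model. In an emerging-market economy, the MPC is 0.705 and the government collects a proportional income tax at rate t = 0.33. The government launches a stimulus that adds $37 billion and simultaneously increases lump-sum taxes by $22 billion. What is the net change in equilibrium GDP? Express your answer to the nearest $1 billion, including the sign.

+$41 billion

Expenditure multiplier = 1/(1 − c(1−t)) = 1/(1 − 0.705×0.67) = 1/0.52765 ≈ 1.895.
ΔG contributes k·ΔG = (+$37 billion) / 0.52765 ≈ +$70.1 billion.
ΔT of +$22 billion changes first-round spending by −c·ΔT = −$15.51 billion, contributing k·(−c·ΔT) = (−$15.51 billion) / 0.52765 ≈ −$29.4 billion.
Net ΔY = k(ΔG − c·ΔT) = (+$21.49 billion) / 0.52765 ≈ +$41 billion.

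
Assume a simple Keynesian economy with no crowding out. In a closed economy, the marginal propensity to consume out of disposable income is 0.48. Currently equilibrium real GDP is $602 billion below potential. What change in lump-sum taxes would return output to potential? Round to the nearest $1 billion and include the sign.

Spending multiplier = 1/(1 − MPC) = 1/(1 − 0.48) = 1/0.52 ≈ 1.923.
Tax multiplier = −c·k = −0.48/0.52 ≈ −0.923. Need ΔY = +$602 billion, so ΔT = ΔY/(−c·k) = −(+$602 billion) × 0.52 / 0.48 ≈ −$652 billion.
The government should cut lump-sum taxes by $652 billion.

−$652 billion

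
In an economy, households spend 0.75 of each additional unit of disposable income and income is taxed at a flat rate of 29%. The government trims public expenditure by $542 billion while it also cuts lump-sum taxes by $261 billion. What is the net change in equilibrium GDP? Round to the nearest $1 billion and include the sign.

Expenditure multiplier = 1/(1 − c(1−t)) = 1/(1 − 0.75×0.71) = 1/0.4675 ≈ 2.139.
ΔG contributes k·ΔG = (−$542 billion) / 0.4675 ≈ −$1,159.4 billion.
ΔT of −$261 billion changes first-round spending by −c·ΔT = +$195.75 billion, contributing k·(−c·ΔT) = (+$195.75 billion) / 0.4675 ≈ +$418.7 billion.
Net ΔY = k(ΔG − c·ΔT) = (−$346.25 billion) / 0.4675 ≈ −$741 billion.

−$741 billion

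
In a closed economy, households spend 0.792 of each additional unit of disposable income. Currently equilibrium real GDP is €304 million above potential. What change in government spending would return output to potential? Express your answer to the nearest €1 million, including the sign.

−€63 million

Spending multiplier = 1/(1 − MPC) = 1/(1 − 0.792) = 1/0.208 ≈ 4.808.
Need ΔY = −€304 million, so ΔG = ΔY/k = (−€304 million) × 0.208 ≈ −€63 million.
The government should cut government spending by €63 million.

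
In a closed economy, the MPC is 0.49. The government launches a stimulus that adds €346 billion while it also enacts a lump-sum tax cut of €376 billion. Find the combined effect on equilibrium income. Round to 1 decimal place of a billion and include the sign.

+€1,039.7 billion

Expenditure multiplier = 1/(1 − MPC) = 1/(1 − 0.49) = 1/0.51 ≈ 1.961.
ΔG contributes k·ΔG = (+€346 billion) / 0.51 ≈ +€678.4 billion.
ΔT of −€376 billion changes first-round spending by −c·ΔT = +€184.24 billion, contributing k·(−c·ΔT) = (+€184.24 billion) / 0.51 ≈ +€361.3 billion.
Net ΔY = k(ΔG − c·ΔT) = (+€530.24 billion) / 0.51 ≈ +€1,039.7 billion.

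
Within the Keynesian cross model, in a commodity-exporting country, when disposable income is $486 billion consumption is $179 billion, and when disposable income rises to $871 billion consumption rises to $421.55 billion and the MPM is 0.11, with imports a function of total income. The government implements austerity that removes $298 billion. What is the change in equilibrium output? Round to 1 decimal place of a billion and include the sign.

MPC = ΔC/ΔYd = (421.55 − 179)/(871 − 486) = 242.55/385 = 0.63.
Government-spending multiplier = 1/(1 − c + m) = 1/(1 − 0.63 + 0.11) = 1/0.48 ≈ 2.083.
ΔY = k × ΔG = (−$298 billion) / 0.48 ≈ −$620.8 billion.

−$620.8 billion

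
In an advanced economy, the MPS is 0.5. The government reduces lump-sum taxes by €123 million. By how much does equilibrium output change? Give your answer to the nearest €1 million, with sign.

+€123 million

MPC = 1 − MPS = 1 − 0.5 = 0.5.
A lump-sum tax change of −€123 million shifts disposable income by +€123 million; first-round consumption changes by −c × ΔT = −0.5 × (−€123 million) = +€61.5 million.
Expenditure multiplier = 1/(1 − MPC) = 1/(1 − 0.5) = 1/0.5 = 2.
The tax multiplier is −c × k = −1, so ΔY = k × (−c·ΔT) = (+€61.5 million) / 0.5 = +€123 million.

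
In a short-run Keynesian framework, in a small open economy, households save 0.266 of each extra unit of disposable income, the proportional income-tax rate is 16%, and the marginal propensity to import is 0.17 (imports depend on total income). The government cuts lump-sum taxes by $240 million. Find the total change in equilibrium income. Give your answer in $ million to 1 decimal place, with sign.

+$318.3 million

MPC = 1 − MPS = 1 − 0.266 = 0.734.
A lump-sum tax change of −$240 million shifts disposable income by +$240 million; first-round consumption changes by −c × ΔT = −0.734 × (−$240 million) = +$176.16 million.
Expenditure multiplier = 1/(1 − c(1−t) + m) = 1/(1 − 0.734×0.84 + 0.17) = 1/0.55344 ≈ 1.807.
The tax multiplier is −c × k ≈ −1.326, so ΔY = k × (−c·ΔT) = (+$176.16 million) / 0.55344 ≈ +$318.3 million.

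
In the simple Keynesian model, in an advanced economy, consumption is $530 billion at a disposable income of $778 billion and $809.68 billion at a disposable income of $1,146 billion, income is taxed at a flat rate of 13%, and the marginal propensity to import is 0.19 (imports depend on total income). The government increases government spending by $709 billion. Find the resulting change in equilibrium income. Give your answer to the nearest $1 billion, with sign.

MPC = ΔC/ΔYd = (809.68 − 530)/(1,146 − 778) = 279.68/368 = 0.76.
Spending multiplier = 1/(1 − c(1−t) + m) = 1/(1 − 0.76×0.87 + 0.19) = 1/0.5288 ≈ 1.891.
ΔY = k × ΔG = (+$709 billion) / 0.5288 ≈ +$1,341 billion.

+$1,341 billion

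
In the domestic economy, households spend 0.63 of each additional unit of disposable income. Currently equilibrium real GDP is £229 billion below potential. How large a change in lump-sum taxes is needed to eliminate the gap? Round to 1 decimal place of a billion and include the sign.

−£134.5 billion

Spending multiplier = 1/(1 − MPC) = 1/(1 − 0.63) = 1/0.37 ≈ 2.703.
Tax multiplier = −c·k = −0.63/0.37 ≈ −1.703. Need ΔY = +£229 billion, so ΔT = ΔY/(−c·k) = −(+£229 billion) × 0.37 / 0.63 ≈ −£134.5 billion.
The government should cut lump-sum taxes by £134.5 billion.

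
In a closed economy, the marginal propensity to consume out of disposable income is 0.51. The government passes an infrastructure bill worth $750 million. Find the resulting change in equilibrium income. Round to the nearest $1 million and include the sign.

+$1,531 million

Government-spending multiplier = 1/(1 − MPC) = 1/(1 − 0.51) = 1/0.49 ≈ 2.041.
ΔY = k × ΔG = (+$750 million) / 0.49 ≈ +$1,531 million.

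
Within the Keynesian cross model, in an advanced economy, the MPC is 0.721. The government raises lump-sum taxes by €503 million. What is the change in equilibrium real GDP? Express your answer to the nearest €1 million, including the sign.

A lump-sum tax change of +€503 million shifts disposable income by −€503 million; first-round consumption changes by −c × ΔT = −0.721 × (+€503 million) = −€362.663 million.
Expenditure multiplier = 1/(1 − MPC) = 1/(1 − 0.721) = 1/0.279 ≈ 3.584.
The tax multiplier is −c × k ≈ −2.584, so ΔY = k × (−c·ΔT) = (−€362.663 million) / 0.279 ≈ −€1,300 million.

−€1,300 million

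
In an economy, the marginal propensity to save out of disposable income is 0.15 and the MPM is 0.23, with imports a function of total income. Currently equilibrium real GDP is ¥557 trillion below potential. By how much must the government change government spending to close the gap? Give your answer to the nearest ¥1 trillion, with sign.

+¥212 trillion

MPC = 1 − MPS = 1 − 0.15 = 0.85.
Spending multiplier = 1/(1 − c + m) = 1/(1 − 0.85 + 0.23) = 1/0.38 ≈ 2.632.
Need ΔY = +¥557 trillion, so ΔG = ΔY/k = (+¥557 trillion) × 0.38 ≈ +¥212 trillion.
The government should increase government spending by ¥212 trillion.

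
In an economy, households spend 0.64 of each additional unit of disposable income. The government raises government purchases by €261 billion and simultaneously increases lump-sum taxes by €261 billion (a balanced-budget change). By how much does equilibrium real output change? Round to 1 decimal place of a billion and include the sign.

Expenditure multiplier = 1/(1 − MPC) = 1/(1 − 0.64) = 1/0.36 ≈ 2.778.
ΔG contributes k·ΔG = (+€261 billion) / 0.36 = +€725 billion.
ΔT of +€261 billion changes first-round spending by −c·ΔT = −€167.04 billion, contributing k·(−c·ΔT) = (−€167.04 billion) / 0.36 = −€464 billion.
With ΔG = ΔT and no other leakages, the balanced-budget multiplier is 1, so ΔY = ΔG = +€261 billion.

+€261.0 billion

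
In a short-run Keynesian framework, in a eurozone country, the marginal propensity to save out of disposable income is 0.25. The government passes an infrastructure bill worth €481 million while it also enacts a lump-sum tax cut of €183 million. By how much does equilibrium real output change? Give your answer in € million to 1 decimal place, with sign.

MPC = 1 − MPS = 1 − 0.25 = 0.75.
Expenditure multiplier = 1/(1 − MPC) = 1/(1 − 0.75) = 1/0.25 = 4.
ΔG contributes k·ΔG = (+€481 million) / 0.25 = +€1,924 million.
ΔT of −€183 million changes first-round spending by −c·ΔT = +€137.25 million, contributing k·(−c·ΔT) = (+€137.25 million) / 0.25 = +€549 million.
Net ΔY = k(ΔG − c·ΔT) = (+€618.25 million) / 0.25 = +€2,473 million.

+€2,473.0 million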